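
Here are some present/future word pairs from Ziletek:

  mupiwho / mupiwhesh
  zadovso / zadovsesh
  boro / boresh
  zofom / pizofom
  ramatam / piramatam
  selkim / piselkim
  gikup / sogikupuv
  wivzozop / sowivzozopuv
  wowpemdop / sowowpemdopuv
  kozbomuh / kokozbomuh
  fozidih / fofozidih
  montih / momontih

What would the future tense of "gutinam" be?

"gutinam" ends in -m. The stems ending in -m (zofom → pizofom, ramatam → piramatam, selkim → piselkim) add the prefix pi-.
The other patterns: stems ending in -o drop the final letter and add -esh; stems ending in -p add so- … -uv around the stem; stems ending in -h repeat the first consonant+vowel as a prefix.
So gutinam → pigutinam.

pigutinam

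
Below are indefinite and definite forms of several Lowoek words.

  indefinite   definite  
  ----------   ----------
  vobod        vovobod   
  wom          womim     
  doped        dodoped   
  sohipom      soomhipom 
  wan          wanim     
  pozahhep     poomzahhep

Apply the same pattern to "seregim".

wom and sohipom both end in -m yet inflect differently (womim, soomhipom), so the final letter is not what conditions the rule; the number of vowels is.
"seregim" has 3 vowels. The stems with 3 vowels (pozahhep → poomzahhep, sohipom → soomhipom) insert -om- after the first vowel.
So seregim → seomregim.

seomregim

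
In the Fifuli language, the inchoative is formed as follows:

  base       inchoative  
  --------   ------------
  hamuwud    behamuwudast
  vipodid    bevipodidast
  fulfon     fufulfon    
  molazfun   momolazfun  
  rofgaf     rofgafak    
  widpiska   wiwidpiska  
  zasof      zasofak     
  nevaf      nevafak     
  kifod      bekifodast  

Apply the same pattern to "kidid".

bekididast

"kidid" ends in -d. The stems ending in -d (hamuwud → behamuwudast, vipodid → bevipodidast, kifod → bekifodast) add be- … -ast around the stem.
The other patterns: stems ending in -a or -n repeat the first consonant+vowel as a prefix; stems ending in -f add -ak.
So kidid → bekididast.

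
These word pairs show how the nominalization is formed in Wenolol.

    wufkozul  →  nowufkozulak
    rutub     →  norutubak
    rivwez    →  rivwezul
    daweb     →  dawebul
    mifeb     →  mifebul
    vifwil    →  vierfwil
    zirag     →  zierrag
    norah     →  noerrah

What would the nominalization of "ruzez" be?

ruzezul

rutub and daweb both end in -b yet inflect differently (norutubak, dawebul), so the final letter is not what conditions the rule; the last vowel is.
"ruzez" has last vowel 'e'. The stems whose last vowel is 'e' (rivwez → rivwezul, daweb → dawebul, mifeb → mifebul) add -ul.
So ruzez → ruzezul.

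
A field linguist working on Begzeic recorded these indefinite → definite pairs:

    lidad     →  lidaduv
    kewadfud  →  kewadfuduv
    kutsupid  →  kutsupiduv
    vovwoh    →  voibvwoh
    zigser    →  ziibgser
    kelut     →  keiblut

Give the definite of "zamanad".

"zamanad" ends in -d. The stems ending in -d (lidad → lidaduv, kewadfud → kewadfuduv, kutsupid → kutsupiduv) add -uv.
The other pattern: stems ending in -h, -r or -t insert -ib- after the first vowel.
So zamanad → zamanaduv.

zamanaduv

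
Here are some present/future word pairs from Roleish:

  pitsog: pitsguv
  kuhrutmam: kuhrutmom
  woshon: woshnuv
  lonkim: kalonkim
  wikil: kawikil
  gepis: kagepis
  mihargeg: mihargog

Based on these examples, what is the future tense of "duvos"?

duvsuv

"duvos" has last vowel 'o'. The stems whose last vowel is 'o' (woshon → woshnuv, pitsog → pitsguv) delete the last vowel and add -uv.
So duvos → duvsuv.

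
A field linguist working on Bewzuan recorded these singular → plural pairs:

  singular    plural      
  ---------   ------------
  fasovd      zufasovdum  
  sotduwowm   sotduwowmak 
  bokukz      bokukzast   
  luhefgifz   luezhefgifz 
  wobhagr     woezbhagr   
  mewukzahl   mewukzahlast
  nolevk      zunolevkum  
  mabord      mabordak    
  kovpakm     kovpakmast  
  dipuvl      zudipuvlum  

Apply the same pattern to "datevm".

zudatevmum

kovpakm and sotduwowm both end in -m yet inflect differently (kovpakmast, sotduwowmak), so the final letter is not what conditions the rule; the second-to-last letter is.
"datevm" has second-to-last letter 'v'. The stems whose second-to-last letter is 'v' (nolevk → zunolevkum, fasovd → zufasovdum, dipuvl → zudipuvlum) add zu- … -um around the stem.
So datevm → zudatevmum.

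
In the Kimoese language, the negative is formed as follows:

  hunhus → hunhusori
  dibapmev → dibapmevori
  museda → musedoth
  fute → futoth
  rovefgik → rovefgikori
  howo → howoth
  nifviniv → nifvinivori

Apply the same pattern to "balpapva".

balpapvoth

dibapmev and fute both have last vowel 'e' yet inflect differently (dibapmevori, futoth), so the last vowel is not what conditions the rule; whether the stem ends in a vowel or a consonant is.
"balpapva" ends in a vowel. The stems ending in a vowel (museda → musedoth, fute → futoth, howo → howoth) drop the final letter and add -oth.
The other pattern: stems ending in a consonant add -ori.
So balpapva → balpapvoth.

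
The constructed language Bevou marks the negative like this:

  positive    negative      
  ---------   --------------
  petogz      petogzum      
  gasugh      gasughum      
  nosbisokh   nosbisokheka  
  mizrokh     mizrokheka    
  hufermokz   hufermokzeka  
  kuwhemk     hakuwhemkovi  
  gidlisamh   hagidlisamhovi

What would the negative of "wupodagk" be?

gasugh and nosbisokh both end in -h yet inflect differently (gasughum, nosbisokheka), so the final letter is not what conditions the rule; the second-to-last letter is.
"wupodagk" has second-to-last letter 'g'. The stems whose second-to-last letter is 'g' (petogz → petogzum, gasugh → gasughum) add -um.
So wupodagk → wupodagkum.

wupodagkum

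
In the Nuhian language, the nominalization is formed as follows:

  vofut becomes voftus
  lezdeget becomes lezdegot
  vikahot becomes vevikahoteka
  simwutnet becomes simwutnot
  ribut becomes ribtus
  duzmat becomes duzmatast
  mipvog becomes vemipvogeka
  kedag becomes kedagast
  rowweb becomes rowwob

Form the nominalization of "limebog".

ribut and duzmat both end in -t yet inflect differently (ribtus, duzmatast), so the final letter is not what conditions the rule; the last vowel is.
"limebog" has last vowel 'o'. The stems whose last vowel is 'o' (vikahot → vevikahoteka, mipvog → vemipvogeka) add ve- … -eka around the stem.
The other patterns: stems whose last vowel is 'u' delete the last vowel and add -us; stems whose last vowel is 'a' add -ast; stems whose last vowel is 'e' change the last vowel to 'o'.
So limebog → velimebogeka.

velimebogeka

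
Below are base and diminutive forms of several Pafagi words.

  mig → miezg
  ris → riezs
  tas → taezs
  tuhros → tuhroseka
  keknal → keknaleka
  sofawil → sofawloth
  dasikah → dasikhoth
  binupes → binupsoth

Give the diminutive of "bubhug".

bubhugeka

ris and tuhros both end in -s yet inflect differently (riezs, tuhroseka), so the final letter is not what conditions the rule; the number of vowels is.
"bubhug" has 2 vowels. The stems with 2 vowels (tuhros → tuhroseka, keknal → keknaleka) add -eka.
The other patterns: stems with 1 vowel insert -ez- after the first vowel; stems with 3 vowels delete the last vowel and add -oth.
So bubhug → bubhugeka.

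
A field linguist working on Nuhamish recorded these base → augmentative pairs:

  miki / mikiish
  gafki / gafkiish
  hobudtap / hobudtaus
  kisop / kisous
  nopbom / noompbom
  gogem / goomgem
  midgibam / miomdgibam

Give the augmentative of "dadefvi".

"dadefvi" ends in -i. The stems ending in -i (miki → mikiish, gafki → gafkiish) add -ish.
The other patterns: stems ending in -p drop the final letter and add -us; stems ending in -m insert -om- after the first vowel.
So dadefvi → dadefviish.

dadefviish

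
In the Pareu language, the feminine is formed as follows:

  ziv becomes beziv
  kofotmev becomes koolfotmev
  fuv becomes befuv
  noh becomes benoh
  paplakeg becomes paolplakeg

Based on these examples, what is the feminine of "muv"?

bemuv

"muv" has 1 vowel. The stems with 1 vowel (fuv → befuv, noh → benoh, ziv → beziv) add the prefix be-.
The other pattern: stems with 3 vowels insert -ol- after the first vowel.
So muv → bemuv.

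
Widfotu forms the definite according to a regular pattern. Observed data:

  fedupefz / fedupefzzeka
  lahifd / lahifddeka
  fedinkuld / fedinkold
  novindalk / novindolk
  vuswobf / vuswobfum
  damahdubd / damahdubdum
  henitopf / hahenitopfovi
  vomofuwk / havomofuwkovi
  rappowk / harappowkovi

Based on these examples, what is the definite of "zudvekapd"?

"zudvekapd" has second-to-last letter 'p'. The one such stem in the data (henitopf → hahenitopfovi) adds ha- … -ovi around the stem, so the same rule applies.
The other patterns: stems whose second-to-last letter is 'f' double the final consonant and add -eka; stems whose second-to-last letter is 'l' change the last vowel to 'o'; stems whose second-to-last letter is 'b' add -um.
So zudvekapd → hazudvekapdovi.

hazudvekapdovi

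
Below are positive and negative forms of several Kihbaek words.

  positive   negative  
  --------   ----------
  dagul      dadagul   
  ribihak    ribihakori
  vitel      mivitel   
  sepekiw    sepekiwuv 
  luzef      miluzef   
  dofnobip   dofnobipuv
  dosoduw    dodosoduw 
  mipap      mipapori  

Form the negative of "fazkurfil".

fazkurfiluv

"fazkurfil" has last vowel 'i'. The stems whose last vowel is 'i' (dofnobip → dofnobipuv, sepekiw → sepekiwuv) add -uv.
The other patterns: stems whose last vowel is 'a' add -ori; stems whose last vowel is 'u' repeat the first consonant+vowel as a prefix; stems whose last vowel is 'e' add the prefix mi-.
So fazkurfil → fazkurfiluv.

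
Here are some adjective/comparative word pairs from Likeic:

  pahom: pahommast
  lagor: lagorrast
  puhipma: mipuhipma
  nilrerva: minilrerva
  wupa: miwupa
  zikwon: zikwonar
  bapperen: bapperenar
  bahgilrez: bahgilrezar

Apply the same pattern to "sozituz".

sozituzar

pahom and zikwon both have last vowel 'o' yet inflect differently (pahommast, zikwonar), so the last vowel is not what conditions the rule; the final letter is.
"sozituz" ends in -z. The one such stem in the data (bahgilrez → bahgilrezar) adds -ar, so the same rule applies.
The other patterns: stems ending in -m or -r double the final consonant and add -ast; stems ending in -a add the prefix mi-.
So sozituz → sozituzar.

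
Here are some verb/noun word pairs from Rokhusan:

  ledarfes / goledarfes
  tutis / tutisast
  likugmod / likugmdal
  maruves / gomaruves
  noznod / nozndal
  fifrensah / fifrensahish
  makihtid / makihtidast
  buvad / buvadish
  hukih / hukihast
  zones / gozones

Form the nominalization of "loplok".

"loplok" has last vowel 'o'. The stems whose last vowel is 'o' (noznod → nozndal, likugmod → likugmdal) delete the last vowel and add -al.
The other patterns: stems whose last vowel is 'e' add the prefix go-; stems whose last vowel is 'i' add -ast; stems whose last vowel is 'a' add -ish.
So loplok → loplkal.

loplkal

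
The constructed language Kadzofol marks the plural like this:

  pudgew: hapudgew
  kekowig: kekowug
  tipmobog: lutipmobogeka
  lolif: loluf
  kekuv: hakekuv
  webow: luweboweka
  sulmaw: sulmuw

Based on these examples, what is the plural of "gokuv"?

pudgew and sulmaw both end in -w yet inflect differently (hapudgew, sulmuw), so the final letter is not what conditions the rule; the last vowel is.
"gokuv" has last vowel 'u'. The one such stem in the data (kekuv → hakekuv) adds the prefix ha-, so the same rule applies.
The other patterns: stems whose last vowel is 'a' or 'i' change the last vowel to 'u'; stems whose last vowel is 'o' add lu- … -eka around the stem.
So gokuv → hagokuv.

hagokuv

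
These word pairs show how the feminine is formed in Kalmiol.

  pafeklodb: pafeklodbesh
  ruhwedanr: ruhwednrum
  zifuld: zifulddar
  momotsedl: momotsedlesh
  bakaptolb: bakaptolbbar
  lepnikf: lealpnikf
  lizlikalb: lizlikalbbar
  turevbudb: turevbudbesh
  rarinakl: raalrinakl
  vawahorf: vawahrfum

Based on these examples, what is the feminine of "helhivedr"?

helhivedresh

pafeklodb and bakaptolb both end in -b yet inflect differently (pafeklodbesh, bakaptolbbar), so the final letter is not what conditions the rule; the second-to-last letter is.
"helhivedr" has second-to-last letter 'd'. The stems whose second-to-last letter is 'd' (pafeklodb → pafeklodbesh, momotsedl → momotsedlesh, turevbudb → turevbudbesh) add -esh.
The other patterns: stems whose second-to-last letter is 'n' or 'r' delete the last vowel and add -um; stems whose second-to-last letter is 'l' double the final consonant and add -ar; stems whose second-to-last letter is 'k' insert -al- after the first vowel.
So helhivedr → helhivedresh.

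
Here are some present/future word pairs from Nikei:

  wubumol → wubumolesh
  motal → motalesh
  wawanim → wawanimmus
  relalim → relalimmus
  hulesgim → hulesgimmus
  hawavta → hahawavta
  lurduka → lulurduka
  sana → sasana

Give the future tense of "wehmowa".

wewehmowa

motal and hawavta both have last vowel 'a' yet inflect differently (motalesh, hahawavta), so the last vowel is not what conditions the rule; the final letter is.
"wehmowa" ends in -a. The stems ending in -a (hawavta → hahawavta, lurduka → lulurduka, sana → sasana) repeat the first consonant+vowel as a prefix.
The other patterns: stems ending in -l add -esh; stems ending in -m double the final consonant and add -us.
So wehmowa → wewehmowa.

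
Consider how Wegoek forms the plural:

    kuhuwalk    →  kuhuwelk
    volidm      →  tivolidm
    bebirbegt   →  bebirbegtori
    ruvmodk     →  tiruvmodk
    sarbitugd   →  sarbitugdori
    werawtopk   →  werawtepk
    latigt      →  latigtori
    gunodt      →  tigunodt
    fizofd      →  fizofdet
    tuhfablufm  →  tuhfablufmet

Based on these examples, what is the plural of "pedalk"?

pedelk

tuhfablufm and volidm both end in -m yet inflect differently (tuhfablufmet, tivolidm), so the final letter is not what conditions the rule; the second-to-last letter is.
"pedalk" has second-to-last letter 'l'. The one such stem in the data (kuhuwalk → kuhuwelk) changes the last vowel to 'e' (as does werawtopk), so the same rule applies.
The other patterns: stems whose second-to-last letter is 'f' add -et; stems whose second-to-last letter is 'd' add the prefix ti-; stems whose second-to-last letter is 'g' add -ori.
So pedalk → pedelk.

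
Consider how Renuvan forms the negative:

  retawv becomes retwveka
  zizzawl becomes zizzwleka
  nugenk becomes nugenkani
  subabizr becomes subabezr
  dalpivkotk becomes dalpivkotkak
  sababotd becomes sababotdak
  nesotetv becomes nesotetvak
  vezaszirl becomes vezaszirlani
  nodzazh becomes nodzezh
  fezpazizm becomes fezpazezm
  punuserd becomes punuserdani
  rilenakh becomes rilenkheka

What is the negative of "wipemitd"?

retawv and nesotetv both end in -v yet inflect differently (retwveka, nesotetvak), so the final letter is not what conditions the rule; the second-to-last letter is.
"wipemitd" has second-to-last letter 't'. The stems whose second-to-last letter is 't' (nesotetv → nesotetvak, sababotd → sababotdak, dalpivkotk → dalpivkotkak) add -ak.
The other patterns: stems whose second-to-last letter is 'k' or 'w' delete the last vowel and add -eka; stems whose second-to-last letter is 'z' change the last vowel to 'e'; stems whose second-to-last letter is 'n' or 'r' add -ani.
So wipemitd → wipemitdak.

wipemitdak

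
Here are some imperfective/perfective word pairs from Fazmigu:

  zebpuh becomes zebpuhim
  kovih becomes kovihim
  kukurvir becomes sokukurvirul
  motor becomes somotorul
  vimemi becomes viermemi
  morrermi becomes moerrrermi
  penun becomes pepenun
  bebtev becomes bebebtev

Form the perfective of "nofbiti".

noerfbiti

kovih and kukurvir both have last vowel 'i' yet inflect differently (kovihim, sokukurvirul), so the last vowel is not what conditions the rule; the final letter is.
"nofbiti" ends in -i. The stems ending in -i (vimemi → viermemi, morrermi → moerrrermi) insert -er- after the first vowel.
The other patterns: stems ending in -h add -im; stems ending in -r add so- … -ul around the stem; stems ending in -n or -v repeat the first consonant+vowel as a prefix.
So nofbiti → noerfbiti.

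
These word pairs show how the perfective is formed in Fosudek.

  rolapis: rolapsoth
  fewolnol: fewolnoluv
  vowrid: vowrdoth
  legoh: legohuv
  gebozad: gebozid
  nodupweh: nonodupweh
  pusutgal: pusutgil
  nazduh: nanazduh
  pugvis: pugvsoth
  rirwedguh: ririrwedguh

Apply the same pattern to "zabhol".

pusutgal and fewolnol both end in -l yet inflect differently (pusutgil, fewolnoluv), so the final letter is not what conditions the rule; the last vowel is.
"zabhol" has last vowel 'o'. The stems whose last vowel is 'o' (legoh → legohuv, fewolnol → fewolnoluv) add -uv.
The other patterns: stems whose last vowel is 'a' change the last vowel to 'i'; stems whose last vowel is 'e' or 'u' repeat the first consonant+vowel as a prefix; stems whose last vowel is 'i' delete the last vowel and add -oth.
So zabhol → zabholuv.

zabholuv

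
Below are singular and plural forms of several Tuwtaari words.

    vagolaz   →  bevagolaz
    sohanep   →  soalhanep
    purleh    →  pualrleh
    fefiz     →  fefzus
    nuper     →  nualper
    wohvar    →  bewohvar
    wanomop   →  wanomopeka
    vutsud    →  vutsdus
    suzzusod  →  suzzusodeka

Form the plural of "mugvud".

mugvdus

nuper and wohvar both end in -r yet inflect differently (nualper, bewohvar), so the final letter is not what conditions the rule; the last vowel is.
"mugvud" has last vowel 'u'. The one such stem in the data (vutsud → vutsdus) deletes the last vowel and adds -us (as does fefiz), so the same rule applies.
The other patterns: stems whose last vowel is 'e' insert -al- after the first vowel; stems whose last vowel is 'a' add the prefix be-; stems whose last vowel is 'o' add -eka.
So mugvud → mugvdus.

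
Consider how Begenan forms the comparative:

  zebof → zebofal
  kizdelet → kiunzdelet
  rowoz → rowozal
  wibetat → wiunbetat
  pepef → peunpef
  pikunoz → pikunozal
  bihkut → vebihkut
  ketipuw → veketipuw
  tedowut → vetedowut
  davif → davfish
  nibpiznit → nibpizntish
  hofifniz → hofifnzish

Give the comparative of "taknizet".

hofifniz and rowoz both end in -z yet inflect differently (hofifnzish, rowozal), so the final letter is not what conditions the rule; the last vowel is.
"taknizet" has last vowel 'e'. The stems whose last vowel is 'e' (pepef → peunpef, kizdelet → kiunzdelet) insert -un- after the first vowel.
So taknizet → taunknizet.

taunknizet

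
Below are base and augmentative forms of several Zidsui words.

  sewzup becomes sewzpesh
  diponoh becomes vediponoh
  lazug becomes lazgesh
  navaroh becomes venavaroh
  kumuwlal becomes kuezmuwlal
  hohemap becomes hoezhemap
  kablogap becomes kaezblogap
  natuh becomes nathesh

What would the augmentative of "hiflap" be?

"hiflap" has last vowel 'a'. The stems whose last vowel is 'a' (kablogap → kaezblogap, kumuwlal → kuezmuwlal, hohemap → hoezhemap) insert -ez- after the first vowel.
So hiflap → hiezflap.

hiezflap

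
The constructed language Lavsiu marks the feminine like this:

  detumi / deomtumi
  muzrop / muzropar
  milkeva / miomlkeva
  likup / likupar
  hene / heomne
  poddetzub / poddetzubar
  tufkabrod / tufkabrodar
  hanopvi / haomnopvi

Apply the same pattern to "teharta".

teomharta

muzrop and milkeva both begin with m- yet inflect differently (muzropar, miomlkeva), so the first letter is not what conditions the rule; whether the stem ends in a vowel or a consonant is.
"teharta" ends in a vowel. The stems ending in a vowel (milkeva → miomlkeva, detumi → deomtumi, hanopvi → haomnopvi) insert -om- after the first vowel.
So teharta → teomharta.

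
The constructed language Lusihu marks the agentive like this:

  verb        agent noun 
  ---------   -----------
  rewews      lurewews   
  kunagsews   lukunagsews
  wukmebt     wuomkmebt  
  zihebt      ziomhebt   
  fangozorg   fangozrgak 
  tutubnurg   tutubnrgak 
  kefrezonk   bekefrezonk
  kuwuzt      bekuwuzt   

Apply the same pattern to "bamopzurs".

"bamopzurs" has second-to-last letter 'r'. The stems whose second-to-last letter is 'r' (fangozorg → fangozrgak, tutubnurg → tutubnrgak) delete the last vowel and add -ak.
So bamopzurs → bamopzrsak.

bamopzrsak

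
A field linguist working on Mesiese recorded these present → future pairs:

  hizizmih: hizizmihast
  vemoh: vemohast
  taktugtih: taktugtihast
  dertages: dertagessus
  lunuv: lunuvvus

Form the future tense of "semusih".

semusihast

"semusih" ends in -h. The stems ending in -h (hizizmih → hizizmihast, vemoh → vemohast, taktugtih → taktugtihast) add -ast.
The other pattern: stems ending in -s or -v double the final consonant and add -us.
So semusih → semusihast.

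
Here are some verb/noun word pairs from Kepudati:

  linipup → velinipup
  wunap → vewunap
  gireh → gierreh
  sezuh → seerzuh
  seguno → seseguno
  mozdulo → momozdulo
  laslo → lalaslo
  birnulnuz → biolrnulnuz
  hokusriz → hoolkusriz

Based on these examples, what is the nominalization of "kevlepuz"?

linipup and sezuh both have last vowel 'u' yet inflect differently (velinipup, seerzuh), so the last vowel is not what conditions the rule; the final letter is.
"kevlepuz" ends in -z. The stems ending in -z (birnulnuz → biolrnulnuz, hokusriz → hoolkusriz) insert -ol- after the first vowel.
So kevlepuz → keolvlepuz.

keolvlepuz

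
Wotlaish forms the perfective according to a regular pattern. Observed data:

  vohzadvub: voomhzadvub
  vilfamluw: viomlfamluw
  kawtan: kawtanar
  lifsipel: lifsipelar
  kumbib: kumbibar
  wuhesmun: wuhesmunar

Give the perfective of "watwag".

watwagar

vohzadvub and kumbib both end in -b yet inflect differently (voomhzadvub, kumbibar), so the final letter is not what conditions the rule; the first letter is.
"watwag" begins with w-. The one such stem in the data (wuhesmun → wuhesmunar) adds -ar, so the same rule applies.
The other pattern: stems beginning with v- insert -om- after the first vowel.
So watwag → watwagar.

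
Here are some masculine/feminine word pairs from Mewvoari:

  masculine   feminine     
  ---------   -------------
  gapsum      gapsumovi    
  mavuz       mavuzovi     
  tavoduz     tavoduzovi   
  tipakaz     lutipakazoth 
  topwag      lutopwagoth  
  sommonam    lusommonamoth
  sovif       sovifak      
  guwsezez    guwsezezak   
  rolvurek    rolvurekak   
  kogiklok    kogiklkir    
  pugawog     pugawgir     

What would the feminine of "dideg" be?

didegak

mavuz and tipakaz both end in -z yet inflect differently (mavuzovi, lutipakazoth), so the final letter is not what conditions the rule; the last vowel is.
"dideg" has last vowel 'e'. The stems whose last vowel is 'e' (guwsezez → guwsezezak, rolvurek → rolvurekak) add -ak.
So dideg → didegak.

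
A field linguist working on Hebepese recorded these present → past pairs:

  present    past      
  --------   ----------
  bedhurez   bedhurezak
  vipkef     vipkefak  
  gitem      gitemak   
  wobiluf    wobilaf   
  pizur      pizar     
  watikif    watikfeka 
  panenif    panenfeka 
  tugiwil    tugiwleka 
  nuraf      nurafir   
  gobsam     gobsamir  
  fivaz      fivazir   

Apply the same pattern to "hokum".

hokam

"hokum" has last vowel 'u'. The stems whose last vowel is 'u' (wobiluf → wobilaf, pizur → pizar) change the last vowel to 'a'.
So hokum → hokam.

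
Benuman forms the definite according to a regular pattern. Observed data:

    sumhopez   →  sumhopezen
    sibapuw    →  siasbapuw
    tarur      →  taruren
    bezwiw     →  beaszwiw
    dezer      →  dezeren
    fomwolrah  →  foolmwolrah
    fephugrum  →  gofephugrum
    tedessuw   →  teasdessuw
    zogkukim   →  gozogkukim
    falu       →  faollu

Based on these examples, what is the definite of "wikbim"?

tarur and falu both have last vowel 'u' yet inflect differently (taruren, faollu), so the last vowel is not what conditions the rule; the final letter is.
"wikbim" ends in -m. The stems ending in -m (fephugrum → gofephugrum, zogkukim → gozogkukim) add the prefix go-.
The other patterns: stems ending in -r or -z add -en; stems ending in -h or -u insert -ol- after the first vowel; stems ending in -w insert -as- after the first vowel.
So wikbim → gowikbim.

gowikbim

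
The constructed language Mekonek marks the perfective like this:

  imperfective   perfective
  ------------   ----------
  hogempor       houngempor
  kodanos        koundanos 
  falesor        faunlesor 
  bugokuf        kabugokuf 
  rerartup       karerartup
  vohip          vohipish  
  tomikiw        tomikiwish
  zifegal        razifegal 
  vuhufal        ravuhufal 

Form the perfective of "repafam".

"repafam" has last vowel 'a'. The stems whose last vowel is 'a' (zifegal → razifegal, vuhufal → ravuhufal) add the prefix ra-.
The other patterns: stems whose last vowel is 'o' insert -un- after the first vowel; stems whose last vowel is 'u' add the prefix ka-; stems whose last vowel is 'i' add -ish.
So repafam → rarepafam.

rarepafam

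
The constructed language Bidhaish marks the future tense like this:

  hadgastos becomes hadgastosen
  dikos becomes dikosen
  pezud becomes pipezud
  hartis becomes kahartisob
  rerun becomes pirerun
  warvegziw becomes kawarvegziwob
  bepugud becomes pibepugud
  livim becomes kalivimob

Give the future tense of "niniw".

kaniniwob

"niniw" has last vowel 'i'. The stems whose last vowel is 'i' (warvegziw → kawarvegziwob, hartis → kahartisob, livim → kalivimob) add ka- … -ob around the stem.
So niniw → kaniniwob.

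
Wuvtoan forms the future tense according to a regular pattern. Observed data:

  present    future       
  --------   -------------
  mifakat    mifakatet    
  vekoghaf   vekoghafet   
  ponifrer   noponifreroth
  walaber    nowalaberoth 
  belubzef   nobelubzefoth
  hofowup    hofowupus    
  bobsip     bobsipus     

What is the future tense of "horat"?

horatet

"horat" has last vowel 'a'. The stems whose last vowel is 'a' (mifakat → mifakatet, vekoghaf → vekoghafet) add -et.
The other patterns: stems whose last vowel is 'e' add no- … -oth around the stem; stems whose last vowel is 'i' or 'u' add -us.
So horat → horatet.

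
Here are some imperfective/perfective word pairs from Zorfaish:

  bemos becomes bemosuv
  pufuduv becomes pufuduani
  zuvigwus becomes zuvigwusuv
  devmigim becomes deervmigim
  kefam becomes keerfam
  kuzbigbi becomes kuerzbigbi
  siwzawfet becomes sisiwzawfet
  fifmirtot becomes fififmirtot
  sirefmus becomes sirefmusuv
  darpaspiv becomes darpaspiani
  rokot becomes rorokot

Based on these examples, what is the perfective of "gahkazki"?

bemos and fifmirtot both have last vowel 'o' yet inflect differently (bemosuv, fififmirtot), so the last vowel is not what conditions the rule; the final letter is.
"gahkazki" ends in -i. The one such stem in the data (kuzbigbi → kuerzbigbi) inserts -er- after the first vowel (as do kefam, devmigim), so the same rule applies.
So gahkazki → gaerhkazki.

gaerhkazki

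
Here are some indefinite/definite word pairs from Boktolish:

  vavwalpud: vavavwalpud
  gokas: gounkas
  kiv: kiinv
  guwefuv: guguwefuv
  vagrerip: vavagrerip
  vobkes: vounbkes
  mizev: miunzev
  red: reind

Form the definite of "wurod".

"wurod" has 2 vowels. The stems with 2 vowels (mizev → miunzev, gokas → gounkas, vobkes → vounbkes) insert -un- after the first vowel.
So wurod → wuunrod.

wuunrod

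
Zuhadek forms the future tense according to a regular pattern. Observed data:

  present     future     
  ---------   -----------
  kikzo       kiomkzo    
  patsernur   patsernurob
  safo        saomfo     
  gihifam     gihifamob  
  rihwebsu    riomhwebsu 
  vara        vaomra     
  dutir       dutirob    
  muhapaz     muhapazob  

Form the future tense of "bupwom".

"bupwom" ends in a consonant. The stems ending in a consonant (dutir → dutirob, patsernur → patsernurob, muhapaz → muhapazob) add -ob.
The other pattern: stems ending in a vowel insert -om- after the first vowel.
So bupwom → bupwomob.

bupwomob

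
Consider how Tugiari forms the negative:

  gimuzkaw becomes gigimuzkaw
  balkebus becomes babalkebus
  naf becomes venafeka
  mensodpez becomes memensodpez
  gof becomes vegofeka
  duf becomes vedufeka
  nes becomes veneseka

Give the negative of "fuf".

vefufeka

nes and balkebus both end in -s yet inflect differently (veneseka, babalkebus), so the final letter is not what conditions the rule; the number of vowels is.
"fuf" has 1 vowel. The stems with 1 vowel (duf → vedufeka, nes → veneseka, naf → venafeka) add ve- … -eka around the stem.
The other pattern: stems with 3 vowels repeat the first consonant+vowel as a prefix.
So fuf → vefufeka.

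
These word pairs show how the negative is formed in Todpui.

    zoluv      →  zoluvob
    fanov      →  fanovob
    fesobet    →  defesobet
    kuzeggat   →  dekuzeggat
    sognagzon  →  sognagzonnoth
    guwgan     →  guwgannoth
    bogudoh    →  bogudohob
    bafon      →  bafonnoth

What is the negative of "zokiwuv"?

guwgan and kuzeggat both have last vowel 'a' yet inflect differently (guwgannoth, dekuzeggat), so the last vowel is not what conditions the rule; the final letter is.
"zokiwuv" ends in -v. The stems ending in -v (zoluv → zoluvob, fanov → fanovob) add -ob.
The other patterns: stems ending in -n double the final consonant and add -oth; stems ending in -t add the prefix de-.
So zokiwuv → zokiwuvob.

zokiwuvob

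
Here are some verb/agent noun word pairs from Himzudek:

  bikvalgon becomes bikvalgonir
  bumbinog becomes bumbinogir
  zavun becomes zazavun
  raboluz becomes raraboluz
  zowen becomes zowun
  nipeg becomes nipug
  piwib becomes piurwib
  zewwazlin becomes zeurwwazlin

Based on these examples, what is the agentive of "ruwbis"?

bikvalgon and zavun both end in -n yet inflect differently (bikvalgonir, zazavun), so the final letter is not what conditions the rule; the last vowel is.
"ruwbis" has last vowel 'i'. The stems whose last vowel is 'i' (piwib → piurwib, zewwazlin → zeurwwazlin) insert -ur- after the first vowel.
So ruwbis → ruurwbis.

ruurwbis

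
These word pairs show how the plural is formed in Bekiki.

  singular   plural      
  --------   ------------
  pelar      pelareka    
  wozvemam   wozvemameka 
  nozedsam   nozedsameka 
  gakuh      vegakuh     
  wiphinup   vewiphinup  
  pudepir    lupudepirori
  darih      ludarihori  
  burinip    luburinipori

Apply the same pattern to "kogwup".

vekogwup

"kogwup" has last vowel 'u'. The stems whose last vowel is 'u' (gakuh → vegakuh, wiphinup → vewiphinup) add the prefix ve-.
So kogwup → vekogwup.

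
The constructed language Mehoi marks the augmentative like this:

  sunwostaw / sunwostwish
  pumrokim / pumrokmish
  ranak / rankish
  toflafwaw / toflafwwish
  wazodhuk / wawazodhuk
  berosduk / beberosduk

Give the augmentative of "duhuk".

duduhuk

berosduk and ranak both end in -k yet inflect differently (beberosduk, rankish), so the final letter is not what conditions the rule; the last vowel is.
"duhuk" has last vowel 'u'. The stems whose last vowel is 'u' (berosduk → beberosduk, wazodhuk → wawazodhuk) repeat the first consonant+vowel as a prefix.
The other pattern: stems whose last vowel is 'a' or 'i' delete the last vowel and add -ish.
So duhuk → duduhuk.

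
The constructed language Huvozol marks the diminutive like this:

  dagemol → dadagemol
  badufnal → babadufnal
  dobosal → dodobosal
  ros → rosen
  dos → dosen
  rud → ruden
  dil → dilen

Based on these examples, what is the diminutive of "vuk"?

vuken

"vuk" has 1 vowel. The stems with 1 vowel (ros → rosen, dos → dosen, rud → ruden) add -en.
The other pattern: stems with 3 vowels repeat the first consonant+vowel as a prefix.
So vuk → vuken.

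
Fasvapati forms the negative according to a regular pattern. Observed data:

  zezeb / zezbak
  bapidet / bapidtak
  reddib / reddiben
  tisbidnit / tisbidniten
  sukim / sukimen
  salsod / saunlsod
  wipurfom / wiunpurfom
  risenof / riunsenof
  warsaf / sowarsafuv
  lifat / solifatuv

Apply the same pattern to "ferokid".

ferokiden

zezeb and reddib both end in -b yet inflect differently (zezbak, reddiben), so the final letter is not what conditions the rule; the last vowel is.
"ferokid" has last vowel 'i'. The stems whose last vowel is 'i' (reddib → reddiben, tisbidnit → tisbidniten, sukim → sukimen) add -en.
So ferokid → ferokiden.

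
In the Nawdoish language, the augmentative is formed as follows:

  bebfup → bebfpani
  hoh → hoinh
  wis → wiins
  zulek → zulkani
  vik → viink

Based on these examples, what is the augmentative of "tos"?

zulek and vik both end in -k yet inflect differently (zulkani, viink), so the final letter is not what conditions the rule; the number of vowels is.
"tos" has 1 vowel. The stems with 1 vowel (hoh → hoinh, vik → viink, wis → wiins) insert -in- after the first vowel.
The other pattern: stems with 2 vowels delete the last vowel and add -ani.
So tos → toins.

toins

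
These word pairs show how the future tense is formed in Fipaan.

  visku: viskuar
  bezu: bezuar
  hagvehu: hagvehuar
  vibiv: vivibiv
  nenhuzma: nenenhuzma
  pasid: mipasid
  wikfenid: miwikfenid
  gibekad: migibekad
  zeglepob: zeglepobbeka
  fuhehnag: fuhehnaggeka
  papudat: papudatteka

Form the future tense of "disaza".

didisaza

vibiv and pasid both have last vowel 'i' yet inflect differently (vivibiv, mipasid), so the last vowel is not what conditions the rule; the final letter is.
"disaza" ends in -a. The one such stem in the data (nenhuzma → nenenhuzma) repeats the first consonant+vowel as a prefix (as does vibiv), so the same rule applies.
The other patterns: stems ending in -u add -ar; stems ending in -d add the prefix mi-; stems ending in -b, -g or -t double the final consonant and add -eka.
So disaza → didisaza.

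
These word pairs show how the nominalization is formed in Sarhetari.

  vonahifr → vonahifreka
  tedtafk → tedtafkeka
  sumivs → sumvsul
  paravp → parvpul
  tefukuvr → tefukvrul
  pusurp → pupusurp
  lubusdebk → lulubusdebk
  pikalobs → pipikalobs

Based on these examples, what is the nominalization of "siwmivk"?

"siwmivk" has second-to-last letter 'v'. The stems whose second-to-last letter is 'v' (sumivs → sumvsul, paravp → parvpul, tefukuvr → tefukvrul) delete the last vowel and add -ul.
The other patterns: stems whose second-to-last letter is 'f' add -eka; stems whose second-to-last letter is 'b' or 'r' repeat the first consonant+vowel as a prefix.
So siwmivk → siwmvkul.

siwmvkul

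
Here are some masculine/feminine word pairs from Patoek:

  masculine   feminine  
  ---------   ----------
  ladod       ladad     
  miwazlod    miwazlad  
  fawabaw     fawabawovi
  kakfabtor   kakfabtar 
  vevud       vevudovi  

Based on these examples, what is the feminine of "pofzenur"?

pofzenurovi

"pofzenur" has last vowel 'u'. The one such stem in the data (vevud → vevudovi) adds -ovi, so the same rule applies.
The other pattern: stems whose last vowel is 'o' change the last vowel to 'a'.
So pofzenur → pofzenurovi.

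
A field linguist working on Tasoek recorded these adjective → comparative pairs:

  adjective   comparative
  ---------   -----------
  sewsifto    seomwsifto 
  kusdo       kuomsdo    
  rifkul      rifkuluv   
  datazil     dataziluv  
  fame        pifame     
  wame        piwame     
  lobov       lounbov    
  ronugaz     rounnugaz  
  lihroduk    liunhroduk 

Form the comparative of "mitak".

miuntak

sewsifto and lobov both have last vowel 'o' yet inflect differently (seomwsifto, lounbov), so the last vowel is not what conditions the rule; the final letter is.
"mitak" ends in -k. The one such stem in the data (lihroduk → liunhroduk) inserts -un- after the first vowel (as do lobov, ronugaz), so the same rule applies.
So mitak → miuntak.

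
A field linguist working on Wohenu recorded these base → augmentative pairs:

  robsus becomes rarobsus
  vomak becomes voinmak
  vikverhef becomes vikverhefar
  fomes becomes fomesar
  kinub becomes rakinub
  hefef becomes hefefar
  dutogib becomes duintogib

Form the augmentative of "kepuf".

fomes and robsus both end in -s yet inflect differently (fomesar, rarobsus), so the final letter is not what conditions the rule; the last vowel is.
"kepuf" has last vowel 'u'. The stems whose last vowel is 'u' (kinub → rakinub, robsus → rarobsus) add the prefix ra-.
So kepuf → rakepuf.

rakepuf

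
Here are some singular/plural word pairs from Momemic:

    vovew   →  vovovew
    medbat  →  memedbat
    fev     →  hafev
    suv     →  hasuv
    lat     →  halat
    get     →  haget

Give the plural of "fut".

hafut

medbat and lat both end in -t yet inflect differently (memedbat, halat), so the final letter is not what conditions the rule; the number of vowels is.
"fut" has 1 vowel. The stems with 1 vowel (fev → hafev, suv → hasuv, lat → halat) add the prefix ha-.
So fut → hafut.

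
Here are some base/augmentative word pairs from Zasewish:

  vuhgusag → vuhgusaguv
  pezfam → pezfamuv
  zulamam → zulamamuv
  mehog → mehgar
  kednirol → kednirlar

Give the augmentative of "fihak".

vuhgusag and mehog both end in -g yet inflect differently (vuhgusaguv, mehgar), so the final letter is not what conditions the rule; the last vowel is.
"fihak" has last vowel 'a'. The stems whose last vowel is 'a' (vuhgusag → vuhgusaguv, pezfam → pezfamuv, zulamam → zulamamuv) add -uv.
The other pattern: stems whose last vowel is 'o' delete the last vowel and add -ar.
So fihak → fihakuv.

fihakuv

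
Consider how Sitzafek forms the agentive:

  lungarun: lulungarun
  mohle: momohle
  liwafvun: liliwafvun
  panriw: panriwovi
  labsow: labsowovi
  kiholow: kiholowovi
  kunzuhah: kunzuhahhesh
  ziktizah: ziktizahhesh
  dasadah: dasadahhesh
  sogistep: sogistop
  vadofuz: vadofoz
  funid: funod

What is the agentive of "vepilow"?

"vepilow" ends in -w. The stems ending in -w (panriw → panriwovi, labsow → labsowovi, kiholow → kiholowovi) add -ovi.
The other patterns: stems ending in -e or -n repeat the first consonant+vowel as a prefix; stems ending in -h double the final consonant and add -esh; stems ending in -d, -p or -z change the last vowel to 'o'.
So vepilow → vepilowovi.

vepilowovi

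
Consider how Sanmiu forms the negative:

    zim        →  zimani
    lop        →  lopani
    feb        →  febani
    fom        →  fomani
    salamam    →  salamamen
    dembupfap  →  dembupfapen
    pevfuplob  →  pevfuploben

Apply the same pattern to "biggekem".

biggekemen

zim and salamam both end in -m yet inflect differently (zimani, salamamen), so the final letter is not what conditions the rule; the number of vowels is.
"biggekem" has 3 vowels. The stems with 3 vowels (salamam → salamamen, dembupfap → dembupfapen, pevfuplob → pevfuploben) add -en.
So biggekem → biggekemen.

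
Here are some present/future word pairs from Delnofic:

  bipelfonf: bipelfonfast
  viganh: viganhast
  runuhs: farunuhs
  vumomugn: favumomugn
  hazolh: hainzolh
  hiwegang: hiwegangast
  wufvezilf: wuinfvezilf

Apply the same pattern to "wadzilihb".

fawadzilihb

viganh and hazolh both end in -h yet inflect differently (viganhast, hainzolh), so the final letter is not what conditions the rule; the second-to-last letter is.
"wadzilihb" has second-to-last letter 'h'. The one such stem in the data (runuhs → farunuhs) adds the prefix fa-, so the same rule applies.
So wadzilihb → fawadzilihb.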